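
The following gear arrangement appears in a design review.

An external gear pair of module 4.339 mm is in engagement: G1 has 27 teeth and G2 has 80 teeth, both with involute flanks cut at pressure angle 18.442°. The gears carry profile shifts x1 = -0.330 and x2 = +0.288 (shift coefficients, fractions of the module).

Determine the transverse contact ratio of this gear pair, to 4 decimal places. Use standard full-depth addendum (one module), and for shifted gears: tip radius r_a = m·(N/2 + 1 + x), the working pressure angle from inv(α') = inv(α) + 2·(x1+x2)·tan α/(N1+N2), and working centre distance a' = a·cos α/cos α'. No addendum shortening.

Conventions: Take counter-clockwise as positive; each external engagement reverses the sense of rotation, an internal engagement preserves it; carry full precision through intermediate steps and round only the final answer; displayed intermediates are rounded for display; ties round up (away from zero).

single-mesh involute tooth geometry (27T engaging 80T at module 4.339)
base radii: r_b1 = 55.568267, r_b2 = 164.646718
tip radii: r_a1 = 61.483630, r_a2 = 179.148632
inv(α') = inv(18.442°) + 2·(-0.330+0.288)·tan α/(27+80) = 0.01133467  ⇒  α' = 18.30604°
a' = a·cos α / cos α' = 232.1365·cos 18.442°/cos 18.30604° = 231.953612
action lengths: √(r_a1²−r_b1²) = 26.313579, √(r_a2²−r_b2²) = 70.609424
base pitch p_b = π·m·cos α = 12.931323
CR = (26.313579 + 70.609424 − 231.953612·sin 18.30604°)/12.931323 = 1.861224
contact ratio ≈ 1.8612

1.8612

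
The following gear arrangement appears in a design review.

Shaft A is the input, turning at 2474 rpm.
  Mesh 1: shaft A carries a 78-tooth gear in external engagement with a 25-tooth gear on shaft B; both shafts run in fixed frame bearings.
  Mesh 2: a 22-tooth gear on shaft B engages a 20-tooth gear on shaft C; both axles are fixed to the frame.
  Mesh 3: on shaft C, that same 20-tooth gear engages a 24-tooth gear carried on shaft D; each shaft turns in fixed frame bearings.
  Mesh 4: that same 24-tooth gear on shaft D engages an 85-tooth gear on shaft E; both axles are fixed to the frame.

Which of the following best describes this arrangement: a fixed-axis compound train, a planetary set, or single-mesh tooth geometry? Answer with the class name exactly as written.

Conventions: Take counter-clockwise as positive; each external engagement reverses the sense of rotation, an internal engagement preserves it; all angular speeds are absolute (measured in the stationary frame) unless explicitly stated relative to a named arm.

class = fixed-axis compound train [4 meshes; 4 ratios multiply, 4 sense flips]
classification: fixed-axis compound train

fixed-axis compound train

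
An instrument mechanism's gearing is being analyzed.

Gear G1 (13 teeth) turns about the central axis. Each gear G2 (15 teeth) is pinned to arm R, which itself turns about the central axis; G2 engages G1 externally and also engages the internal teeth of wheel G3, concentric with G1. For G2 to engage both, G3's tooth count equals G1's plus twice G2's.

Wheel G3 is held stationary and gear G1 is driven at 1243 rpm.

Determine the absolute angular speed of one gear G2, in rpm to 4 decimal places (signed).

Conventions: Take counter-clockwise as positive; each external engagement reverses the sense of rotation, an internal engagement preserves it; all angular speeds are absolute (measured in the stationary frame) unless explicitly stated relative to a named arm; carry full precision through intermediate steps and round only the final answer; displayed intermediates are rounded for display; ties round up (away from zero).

topology: planetary set — G1 13T / G2 15T / G3 43T, arm = carrier (Willis)
normalise by the input: solve with ω_sun = 1, then scale by 1243 rpm
ring teeth: 13 + 2·15 = 43
13(ω_sun−ω_arm) = −43(ω_ring−ω_arm),  ω_ring = 0, ω_sun = 1
13(1−ω_arm) = −43(0−ω_arm)  ⇒  56·ω_arm = 13  ⇒  ω_arm = 13/56
sun–planet mesh: 13·(1−13/56) = −15·(ω_p−ω_arm)  ⇒  ω_p−ω_arm = -559/840
ω_p = 13/56 − 559/840 = -13/30
scale: ω_p = -13/30 × 1243 rpm = -538.6333 rpm

-538.6333 rpm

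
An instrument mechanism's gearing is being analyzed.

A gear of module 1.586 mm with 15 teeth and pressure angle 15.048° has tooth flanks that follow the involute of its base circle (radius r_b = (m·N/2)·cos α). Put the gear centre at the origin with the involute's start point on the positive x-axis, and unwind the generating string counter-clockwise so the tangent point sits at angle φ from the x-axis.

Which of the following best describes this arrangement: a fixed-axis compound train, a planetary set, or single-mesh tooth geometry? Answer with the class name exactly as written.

single-mesh tooth geometry

single-mesh involute tooth geometry (15T wheel at module 1.586)
classification: single-mesh tooth geometry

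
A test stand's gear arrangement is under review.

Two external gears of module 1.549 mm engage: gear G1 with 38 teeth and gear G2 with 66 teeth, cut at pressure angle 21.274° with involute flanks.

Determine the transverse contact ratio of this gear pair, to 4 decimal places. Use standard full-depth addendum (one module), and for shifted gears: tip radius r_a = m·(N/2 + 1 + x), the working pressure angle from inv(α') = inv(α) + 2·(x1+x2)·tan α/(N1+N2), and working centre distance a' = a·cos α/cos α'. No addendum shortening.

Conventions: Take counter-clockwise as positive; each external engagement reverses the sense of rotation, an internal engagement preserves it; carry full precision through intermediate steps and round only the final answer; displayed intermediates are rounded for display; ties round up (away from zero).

1.6869

class = single-mesh tooth geometry [involute pair 38T × 66T, m = 1.549]
base radii: r_b1 = 27.425453, r_b2 = 47.633682
tip radii: r_a1 = 30.980000, r_a2 = 52.666000
no profile shift: α' = α, a' = a
action lengths: √(r_a1²−r_b1²) = 14.408502, √(r_a2²−r_b2²) = 22.466418
base pitch p_b = π·m·cos α = 4.534716
CR = (14.408502 + 22.466418 − 80.548000·sin 21.27400°)/4.534716 = 1.686945
contact ratio ≈ 1.6869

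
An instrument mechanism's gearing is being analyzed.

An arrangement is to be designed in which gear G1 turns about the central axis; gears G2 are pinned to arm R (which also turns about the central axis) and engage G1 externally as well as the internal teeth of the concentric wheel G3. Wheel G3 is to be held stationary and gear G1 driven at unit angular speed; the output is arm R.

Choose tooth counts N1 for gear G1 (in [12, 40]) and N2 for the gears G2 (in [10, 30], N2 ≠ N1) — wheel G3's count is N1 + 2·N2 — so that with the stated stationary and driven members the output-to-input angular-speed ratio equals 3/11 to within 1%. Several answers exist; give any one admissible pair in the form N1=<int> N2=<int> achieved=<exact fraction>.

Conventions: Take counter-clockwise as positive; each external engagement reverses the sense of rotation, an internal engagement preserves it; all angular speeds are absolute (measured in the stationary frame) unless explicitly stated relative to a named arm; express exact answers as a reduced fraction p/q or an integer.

class = planetary set [ratio 3/11 wanted; Willis about the carrier]
Willis with ω_ring = 0: ω_arm/ω_sun = N1/(N1+N3); set equal to 3/11  ⇒  N3/N1 = 1/(3/11) − 1 = 8/3
N3 = N1 + 2·N2  ⇒  N2/N1 = (N3/N1 − 1)/2 = (8/3 − 1)/2 = 5/6
smallest multiple with N1 ≥ 12 and N2 ≥ 10: k = 2  ⇒  N1 = 2·6 = 12, N2 = 2·5 = 10 (N1 ≤ 40, N2 ≤ 30, N2 ≠ N1 ✓), N3 = 12 + 2·10 = 32
check: N1/(N1+N3) with N1 = 12, N3 = 32 gives 3/11; |achieved − target| = 0 ≤ 3/1100 ✓

N1=12 N2=10 achieved=3/11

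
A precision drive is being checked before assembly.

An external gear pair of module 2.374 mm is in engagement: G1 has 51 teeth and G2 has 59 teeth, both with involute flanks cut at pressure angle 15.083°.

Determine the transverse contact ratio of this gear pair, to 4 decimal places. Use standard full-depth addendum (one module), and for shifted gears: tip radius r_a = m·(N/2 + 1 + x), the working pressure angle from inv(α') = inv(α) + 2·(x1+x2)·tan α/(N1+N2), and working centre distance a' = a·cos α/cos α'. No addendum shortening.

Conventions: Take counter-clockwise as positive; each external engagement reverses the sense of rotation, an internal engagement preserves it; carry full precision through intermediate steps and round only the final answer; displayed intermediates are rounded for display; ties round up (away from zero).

2.1075

recognized (one external pair, fixed centres): single-mesh tooth geometry, m = 2.374, N1 = 51, N2 = 59
base radii: r_b1 = 58.451493, r_b2 = 67.620355
tip radii: r_a1 = 62.911000, r_a2 = 72.407000
no profile shift: α' = α, a' = a
action lengths: √(r_a1²−r_b1²) = 23.264068, √(r_a2²−r_b2²) = 25.889404
base pitch p_b = π·m·cos α = 7.201207
CR = (23.264068 + 25.889404 − 130.570000·sin 15.08300°)/7.201207 = 2.107536
contact ratio ≈ 2.1075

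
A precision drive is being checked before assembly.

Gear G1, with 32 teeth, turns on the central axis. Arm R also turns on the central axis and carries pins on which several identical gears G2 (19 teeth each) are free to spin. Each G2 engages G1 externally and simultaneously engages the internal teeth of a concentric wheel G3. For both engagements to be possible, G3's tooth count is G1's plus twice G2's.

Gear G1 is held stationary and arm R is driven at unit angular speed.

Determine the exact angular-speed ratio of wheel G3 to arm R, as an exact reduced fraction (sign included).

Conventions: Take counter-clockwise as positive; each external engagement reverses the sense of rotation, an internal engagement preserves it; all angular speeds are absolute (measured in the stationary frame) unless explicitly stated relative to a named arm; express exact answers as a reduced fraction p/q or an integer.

class = planetary set [G3 = 32+2·19 = 70; Willis about the carrier]
ring teeth: 32 + 2·19 = 70
32(ω_sun−ω_arm) = −70(ω_ring−ω_arm),  ω_sun = 0, ω_arm = 1
ω_ring = 1 − (32/70)(0−1) = 51/35
ω_out/ω_in = 51/35

51/35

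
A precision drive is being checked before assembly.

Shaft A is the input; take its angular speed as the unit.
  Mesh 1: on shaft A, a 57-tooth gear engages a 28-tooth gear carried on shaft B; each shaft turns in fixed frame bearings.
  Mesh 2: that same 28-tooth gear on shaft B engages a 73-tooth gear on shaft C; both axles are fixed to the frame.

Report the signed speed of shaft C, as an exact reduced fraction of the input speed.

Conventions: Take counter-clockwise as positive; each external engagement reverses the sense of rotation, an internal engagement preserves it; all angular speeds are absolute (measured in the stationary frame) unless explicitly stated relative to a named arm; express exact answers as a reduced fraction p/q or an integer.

57/73

2-mesh fixed-axis compound train (all bearings frame-fixed)
mesh 1 [57T→28T]: |ω|/ω_in = 1×57/28 = 57/28, sense flips to −
mesh 2 [28T→73T]: |ω|/ω_in = (57/28)×28/73 = 57/73, sense flips to +
signed output speed (× input speed) = 57/73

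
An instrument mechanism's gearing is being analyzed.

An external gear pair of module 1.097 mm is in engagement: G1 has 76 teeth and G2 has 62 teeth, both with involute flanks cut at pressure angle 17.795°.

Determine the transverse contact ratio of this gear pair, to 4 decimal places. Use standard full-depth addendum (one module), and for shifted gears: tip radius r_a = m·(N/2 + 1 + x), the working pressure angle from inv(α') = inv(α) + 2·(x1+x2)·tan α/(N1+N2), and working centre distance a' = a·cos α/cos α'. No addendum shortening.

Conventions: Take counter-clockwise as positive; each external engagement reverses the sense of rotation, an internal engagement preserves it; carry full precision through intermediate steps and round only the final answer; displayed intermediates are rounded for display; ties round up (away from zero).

1.9483

class = single-mesh tooth geometry [involute pair 76T × 62T, m = 1.097]
base radii: r_b1 = 39.691578, r_b2 = 32.379971
tip radii: r_a1 = 42.783000, r_a2 = 35.104000
no profile shift: α' = α, a' = a
action lengths: √(r_a1²−r_b1²) = 15.967584, √(r_a2²−r_b2²) = 13.558329
base pitch p_b = π·m·cos α = 3.281441
CR = (15.967584 + 13.558329 − 75.693000·sin 17.79500°)/3.281441 = 1.948292
contact ratio ≈ 1.9483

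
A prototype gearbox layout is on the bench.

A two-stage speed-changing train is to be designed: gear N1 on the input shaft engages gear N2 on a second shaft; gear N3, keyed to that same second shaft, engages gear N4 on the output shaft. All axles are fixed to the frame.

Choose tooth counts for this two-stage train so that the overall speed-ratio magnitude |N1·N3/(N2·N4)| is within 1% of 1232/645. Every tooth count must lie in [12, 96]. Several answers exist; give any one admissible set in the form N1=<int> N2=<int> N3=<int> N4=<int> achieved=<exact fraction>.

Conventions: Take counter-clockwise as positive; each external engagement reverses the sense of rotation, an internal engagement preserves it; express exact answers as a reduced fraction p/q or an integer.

N1=14 N2=15 N3=88 N4=43 achieved=1232/645

topology: fixed-axis compound train — 2 stages, target 1232/645
target = 1232/645 in lowest terms: an exact hit needs N1·N3 = k·1232 and N2·N4 = k·645 for one integer k, every count in [12, 96]; additionally prefer no 1:1 stage (N1 ≠ N2, N3 ≠ N4)
k = 1: N1·N3 = 1232 = 14·88, N2·N4 = 645 = 15·43
achieved = 14·88/(15·43) = 1232/645; |achieved − target| = 0 ≤ 308/16125 ✓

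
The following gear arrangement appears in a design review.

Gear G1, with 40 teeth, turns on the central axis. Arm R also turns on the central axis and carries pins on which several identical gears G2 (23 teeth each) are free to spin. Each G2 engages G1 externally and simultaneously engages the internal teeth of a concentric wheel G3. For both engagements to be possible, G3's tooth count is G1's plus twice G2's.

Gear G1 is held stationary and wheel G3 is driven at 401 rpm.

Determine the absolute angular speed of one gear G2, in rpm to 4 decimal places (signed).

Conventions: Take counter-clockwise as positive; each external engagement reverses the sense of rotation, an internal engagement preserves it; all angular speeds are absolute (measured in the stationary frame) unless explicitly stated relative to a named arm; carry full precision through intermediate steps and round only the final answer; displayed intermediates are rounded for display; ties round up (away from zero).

+749.6957 rpm

class = planetary set [G3 = 40+2·23 = 86; Willis about the carrier]
normalise by the input: solve with ω_ring = 1, then scale by 401 rpm
ring teeth: 40 + 2·23 = 86
40(ω_sun−ω_arm) = −86(ω_ring−ω_arm),  ω_sun = 0, ω_ring = 1
40(0−ω_arm) = −86(1−ω_arm)  ⇒  126·ω_arm = 86  ⇒  ω_arm = 43/63
sun–planet mesh: 40·(0−43/63) = −23·(ω_p−ω_arm)  ⇒  ω_p−ω_arm = 1720/1449
ω_p = 43/63 + 1720/1449 = 43/23
scale: ω_p = 43/23 × 401 rpm = +749.6957 rpm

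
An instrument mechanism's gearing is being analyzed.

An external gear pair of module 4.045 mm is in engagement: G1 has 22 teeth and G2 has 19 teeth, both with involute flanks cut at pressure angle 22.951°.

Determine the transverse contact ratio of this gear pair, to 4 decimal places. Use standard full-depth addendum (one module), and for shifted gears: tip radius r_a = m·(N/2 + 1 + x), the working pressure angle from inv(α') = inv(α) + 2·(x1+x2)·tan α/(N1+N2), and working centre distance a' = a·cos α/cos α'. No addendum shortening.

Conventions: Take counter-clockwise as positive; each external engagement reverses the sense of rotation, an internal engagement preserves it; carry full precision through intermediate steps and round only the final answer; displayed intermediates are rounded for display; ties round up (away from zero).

1.4682

single-mesh involute tooth geometry (22T engaging 19T at module 4.045)
base radii: r_b1 = 40.972717, r_b2 = 35.385528
tip radii: r_a1 = 48.540000, r_a2 = 42.472500
no profile shift: α' = α, a' = a
action lengths: √(r_a1²−r_b1²) = 26.026296, √(r_a2²−r_b2²) = 23.489948
base pitch p_b = π·m·cos α = 11.701781
CR = (26.026296 + 23.489948 − 82.922500·sin 22.95100°)/11.701781 = 1.468249
contact ratio ≈ 1.4682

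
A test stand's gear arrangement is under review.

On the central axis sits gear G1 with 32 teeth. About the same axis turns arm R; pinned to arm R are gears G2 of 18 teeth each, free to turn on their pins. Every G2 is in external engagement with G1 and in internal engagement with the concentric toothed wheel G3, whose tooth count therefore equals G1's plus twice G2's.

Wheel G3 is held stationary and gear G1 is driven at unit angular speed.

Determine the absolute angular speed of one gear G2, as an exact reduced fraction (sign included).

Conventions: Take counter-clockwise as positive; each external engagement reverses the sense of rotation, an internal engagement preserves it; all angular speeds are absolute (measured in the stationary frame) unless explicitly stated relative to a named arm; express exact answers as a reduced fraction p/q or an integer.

planetary set (32T centre, 18T on arm, 68T internal) — Willis relation
ring teeth: 32 + 2·18 = 68
32(ω_sun−ω_arm) = −68(ω_ring−ω_arm),  ω_ring = 0, ω_sun = 1
32(1−ω_arm) = −68(0−ω_arm)  ⇒  100·ω_arm = 32  ⇒  ω_arm = 8/25
sun–planet mesh: 32·(1−8/25) = −18·(ω_p−ω_arm)  ⇒  ω_p−ω_arm = -272/225
ω_p = 8/25 − 272/225 = -8/9
exact speed ratio = -8/9

-8/9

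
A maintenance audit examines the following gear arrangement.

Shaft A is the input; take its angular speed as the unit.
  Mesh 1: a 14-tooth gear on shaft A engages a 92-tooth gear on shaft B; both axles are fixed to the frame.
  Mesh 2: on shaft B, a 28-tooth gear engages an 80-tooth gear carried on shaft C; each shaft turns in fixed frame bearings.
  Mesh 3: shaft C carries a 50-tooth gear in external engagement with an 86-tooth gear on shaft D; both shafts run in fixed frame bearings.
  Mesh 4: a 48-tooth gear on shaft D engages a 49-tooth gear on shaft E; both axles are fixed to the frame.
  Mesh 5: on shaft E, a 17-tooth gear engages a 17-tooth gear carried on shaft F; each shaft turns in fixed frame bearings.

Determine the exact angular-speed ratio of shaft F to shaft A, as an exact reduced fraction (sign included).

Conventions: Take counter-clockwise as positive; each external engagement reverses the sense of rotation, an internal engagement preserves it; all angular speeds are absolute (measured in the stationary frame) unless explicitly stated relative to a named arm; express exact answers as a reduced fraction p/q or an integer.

-30/989

class = fixed-axis compound train [5 meshes; 5 ratios multiply, 5 sense flips]
mesh 1 [14T→92T]: running ratio 7/46, sense −
mesh 2 [28T→80T]: running ratio 49/920, sense +
mesh 3 [50T→86T]: running ratio 245/7912, sense −
mesh 4 [48T→49T]: running ratio 30/989, sense +
mesh 5 [17T→17T]: running ratio 30/989, sense −
ω_out/ω_in = -30/989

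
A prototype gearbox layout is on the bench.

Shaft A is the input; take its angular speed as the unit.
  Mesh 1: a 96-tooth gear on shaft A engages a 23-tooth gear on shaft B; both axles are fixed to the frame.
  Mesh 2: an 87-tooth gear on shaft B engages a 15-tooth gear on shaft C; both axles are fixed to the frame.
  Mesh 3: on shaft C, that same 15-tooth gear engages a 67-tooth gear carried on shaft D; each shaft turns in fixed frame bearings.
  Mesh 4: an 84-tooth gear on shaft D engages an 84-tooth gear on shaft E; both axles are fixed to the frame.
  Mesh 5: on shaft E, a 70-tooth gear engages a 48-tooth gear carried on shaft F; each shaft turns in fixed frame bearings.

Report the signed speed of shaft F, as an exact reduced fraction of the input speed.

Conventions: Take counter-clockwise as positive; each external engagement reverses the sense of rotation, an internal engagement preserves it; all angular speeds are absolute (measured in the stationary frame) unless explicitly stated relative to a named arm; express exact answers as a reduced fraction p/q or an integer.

-12180/1541

5-mesh fixed-axis compound train (all bearings frame-fixed)
mesh 1 [96T→23T]: |ω|/ω_in = 1×96/23 = 96/23, sense flips to −
mesh 2 [87T→15T]: |ω|/ω_in = (96/23)×87/15 = 2784/115, sense flips to +
mesh 3 [15T→67T]: |ω|/ω_in = (2784/115)×15/67 = 8352/1541, sense flips to −
mesh 4 [84T→84T]: |ω|/ω_in = (8352/1541)×84/84 = 8352/1541, sense flips to +
mesh 5 [70T→48T]: |ω|/ω_in = (8352/1541)×70/48 = 12180/1541, sense flips to −
signed output speed (× input speed) = -12180/1541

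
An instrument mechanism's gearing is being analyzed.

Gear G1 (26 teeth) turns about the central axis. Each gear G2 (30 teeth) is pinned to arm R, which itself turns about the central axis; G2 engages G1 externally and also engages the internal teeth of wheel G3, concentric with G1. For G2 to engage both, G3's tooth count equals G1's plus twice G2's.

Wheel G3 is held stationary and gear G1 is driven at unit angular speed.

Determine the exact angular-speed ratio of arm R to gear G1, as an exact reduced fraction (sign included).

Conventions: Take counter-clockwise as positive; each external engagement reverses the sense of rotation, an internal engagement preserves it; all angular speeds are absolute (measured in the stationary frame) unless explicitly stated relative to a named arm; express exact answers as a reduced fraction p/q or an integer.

class = planetary set [G3 = 26+2·30 = 86; Willis about the carrier]
ring teeth: 26 + 2·30 = 86
26(ω_sun−ω_arm) = −86(ω_ring−ω_arm),  ω_ring = 0, ω_sun = 1
26(1−ω_arm) = −86(0−ω_arm)  ⇒  112·ω_arm = 26  ⇒  ω_arm = 13/56
ω_out/ω_in = 13/56

13/56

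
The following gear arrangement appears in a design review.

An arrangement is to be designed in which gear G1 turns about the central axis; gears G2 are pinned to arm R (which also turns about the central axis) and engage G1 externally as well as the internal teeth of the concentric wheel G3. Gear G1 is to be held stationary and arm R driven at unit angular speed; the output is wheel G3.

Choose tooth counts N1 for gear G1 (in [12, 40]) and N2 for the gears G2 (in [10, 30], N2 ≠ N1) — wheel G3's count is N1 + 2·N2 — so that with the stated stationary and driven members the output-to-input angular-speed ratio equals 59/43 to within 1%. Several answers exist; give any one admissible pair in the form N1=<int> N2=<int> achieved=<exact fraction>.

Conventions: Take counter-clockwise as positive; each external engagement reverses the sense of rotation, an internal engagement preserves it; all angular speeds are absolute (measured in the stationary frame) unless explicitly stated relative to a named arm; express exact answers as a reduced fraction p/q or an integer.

N1=32 N2=27 achieved=59/43

planetary set to be sized for 59/43 (Willis relation)
Willis with ω_sun = 0: ω_ring/ω_arm = (N1+N3)/N3; set equal to 59/43  ⇒  N3/N1 = 1/(59/43 − 1) = 43/16
N3 = N1 + 2·N2  ⇒  N2/N1 = (N3/N1 − 1)/2 = (43/16 − 1)/2 = 27/32
smallest multiple with N1 ≥ 12 and N2 ≥ 10: k = 1  ⇒  N1 = 1·32 = 32, N2 = 1·27 = 27 (N1 ≤ 40, N2 ≤ 30, N2 ≠ N1 ✓), N3 = 32 + 2·27 = 86
check: (N1+N3)/N3 with N1 = 32, N3 = 86 gives 59/43; |achieved − target| = 0 ≤ 59/4300 ✓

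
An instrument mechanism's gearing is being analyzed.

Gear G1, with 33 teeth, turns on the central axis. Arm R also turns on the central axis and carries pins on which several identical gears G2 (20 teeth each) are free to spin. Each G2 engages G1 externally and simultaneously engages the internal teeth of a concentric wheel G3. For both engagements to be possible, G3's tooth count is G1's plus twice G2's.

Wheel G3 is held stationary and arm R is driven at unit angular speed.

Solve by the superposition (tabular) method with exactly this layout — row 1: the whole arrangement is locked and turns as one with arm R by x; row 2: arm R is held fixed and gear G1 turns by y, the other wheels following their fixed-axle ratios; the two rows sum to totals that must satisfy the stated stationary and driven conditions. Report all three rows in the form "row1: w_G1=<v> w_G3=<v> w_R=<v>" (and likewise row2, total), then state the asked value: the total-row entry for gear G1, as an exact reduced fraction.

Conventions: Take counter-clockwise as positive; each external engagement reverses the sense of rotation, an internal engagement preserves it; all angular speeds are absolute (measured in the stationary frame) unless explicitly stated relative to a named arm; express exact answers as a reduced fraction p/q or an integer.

row1: w_G1=1 w_G3=1 w_R=1
row2: w_G1=73/33 w_G3=-1 w_R=0
total: w_G1=106/33 w_G3=0 w_R=1
asked value: 106/33

planetary set (33T centre, 20T on arm, 73T internal) — Willis relation
superposition row 1 [locked train]: every member turns x
superposition row 2 [arm held]: sun y, ring −(33/73)·y, arm 0
boundary: total ω_ring = x − (33/73)·y = 0 and total ω_arm = x = 1  ⇒  y = 73/33, x = 1
row 2 ring = −(33/73)·73/33 = -1
totals (row 1 + row 2): sun 1 + 73/33 = 106/33, ring 1 + (-1) = 0, arm 1 + 0 = 1
asked cell (total, sun) = 106/33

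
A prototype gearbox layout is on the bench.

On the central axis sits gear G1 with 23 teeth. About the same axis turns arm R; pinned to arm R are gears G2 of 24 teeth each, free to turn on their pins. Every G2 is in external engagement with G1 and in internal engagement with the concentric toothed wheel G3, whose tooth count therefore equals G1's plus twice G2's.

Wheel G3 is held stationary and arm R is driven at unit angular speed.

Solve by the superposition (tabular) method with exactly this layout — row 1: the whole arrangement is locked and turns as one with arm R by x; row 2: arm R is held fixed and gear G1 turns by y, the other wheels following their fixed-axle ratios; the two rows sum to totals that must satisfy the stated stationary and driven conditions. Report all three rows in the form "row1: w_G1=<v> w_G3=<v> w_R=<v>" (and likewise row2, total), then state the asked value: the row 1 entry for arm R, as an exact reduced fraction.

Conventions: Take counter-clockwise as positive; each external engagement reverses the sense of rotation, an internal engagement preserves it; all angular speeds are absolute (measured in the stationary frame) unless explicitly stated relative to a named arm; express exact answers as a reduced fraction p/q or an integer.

class = planetary set [G3 = 23+2·24 = 71; Willis about the carrier]
superposition row 1 [locked train]: every member turns x
row 2 (arm held, sun turns y): ω_ring = −(23/71)·y, ω_arm = 0
boundary: total ω_ring = x − (23/71)·y = 0 and total ω_arm = x = 1  ⇒  y = 71/23, x = 1
row 2 ring = −(23/71)·71/23 = -1
totals (row 1 + row 2): sun 1 + 71/23 = 94/23, ring 1 + (-1) = 0, arm 1 + 0 = 1
asked cell (row1, arm) = 1

row1: w_G1=1 w_G3=1 w_R=1
row2: w_G1=71/23 w_G3=-1 w_R=0
total: w_G1=94/23 w_G3=0 w_R=1
asked value: 1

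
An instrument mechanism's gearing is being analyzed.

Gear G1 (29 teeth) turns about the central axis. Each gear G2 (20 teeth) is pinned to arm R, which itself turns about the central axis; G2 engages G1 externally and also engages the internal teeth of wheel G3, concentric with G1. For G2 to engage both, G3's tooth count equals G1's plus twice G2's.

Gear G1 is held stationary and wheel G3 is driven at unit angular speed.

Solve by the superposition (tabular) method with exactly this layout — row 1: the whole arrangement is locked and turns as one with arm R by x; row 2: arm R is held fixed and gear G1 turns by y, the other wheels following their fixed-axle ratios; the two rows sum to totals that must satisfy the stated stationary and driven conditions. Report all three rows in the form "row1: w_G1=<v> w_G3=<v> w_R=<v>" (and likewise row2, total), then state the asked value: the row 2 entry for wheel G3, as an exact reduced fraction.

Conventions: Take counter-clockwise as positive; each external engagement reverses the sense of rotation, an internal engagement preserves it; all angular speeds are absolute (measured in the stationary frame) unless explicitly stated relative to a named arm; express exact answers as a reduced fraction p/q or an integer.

row1: w_G1=69/98 w_G3=69/98 w_R=69/98
row2: w_G1=-69/98 w_G3=29/98 w_R=0
total: w_G1=0 w_G3=1 w_R=69/98
asked value: 29/98

planetary set (29T centre, 20T on arm, 69T internal) — Willis relation
superposition row 1 [locked train]: every member turns x
row 2: sun turns y, ring = −(29/69)·y, arm 0
boundary: total ω_sun = x + y = 0 and total ω_ring = x − (29/69)·y = 1  ⇒  y = -69/98, x = 69/98
row 2 ring = −(29/69)·(-69/98) = 29/98
totals (row 1 + row 2): sun 69/98 + (-69/98) = 0, ring 69/98 + 29/98 = 1, arm 69/98 + 0 = 69/98
asked cell (row2, ring) = 29/98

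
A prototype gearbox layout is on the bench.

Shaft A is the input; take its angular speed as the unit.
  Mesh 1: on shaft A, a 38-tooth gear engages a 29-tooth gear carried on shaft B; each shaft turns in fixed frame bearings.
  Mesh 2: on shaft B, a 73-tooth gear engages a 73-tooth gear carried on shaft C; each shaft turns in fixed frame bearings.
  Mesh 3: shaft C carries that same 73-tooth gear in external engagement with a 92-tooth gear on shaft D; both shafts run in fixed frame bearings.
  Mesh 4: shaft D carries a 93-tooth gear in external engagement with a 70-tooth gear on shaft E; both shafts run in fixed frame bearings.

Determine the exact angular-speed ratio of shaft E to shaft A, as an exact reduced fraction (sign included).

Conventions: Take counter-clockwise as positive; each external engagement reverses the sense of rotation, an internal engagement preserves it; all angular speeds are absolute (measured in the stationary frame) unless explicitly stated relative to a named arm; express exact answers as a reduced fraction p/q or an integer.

128991/93380

class = fixed-axis compound train [4 meshes; 4 ratios multiply, 4 sense flips]
mesh 1 [38T→29T]: running ratio 38/29, sense −
mesh 2 [73T→73T]: running ratio 38/29, sense +
mesh 3 [73T→92T]: running ratio 1387/1334, sense −
mesh 4 [93T→70T]: running ratio 128991/93380, sense +
ω_out/ω_in = 128991/93380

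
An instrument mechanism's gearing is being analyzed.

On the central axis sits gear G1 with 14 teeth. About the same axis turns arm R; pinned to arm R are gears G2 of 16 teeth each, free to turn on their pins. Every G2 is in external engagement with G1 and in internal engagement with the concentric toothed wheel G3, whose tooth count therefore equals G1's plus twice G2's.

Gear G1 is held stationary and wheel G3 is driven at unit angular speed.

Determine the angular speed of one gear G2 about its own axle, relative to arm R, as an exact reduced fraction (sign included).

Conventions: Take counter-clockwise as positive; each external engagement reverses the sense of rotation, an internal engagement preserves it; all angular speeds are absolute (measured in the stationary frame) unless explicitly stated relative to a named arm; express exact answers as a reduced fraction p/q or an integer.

161/240

class = planetary set [G3 = 14+2·16 = 46; Willis about the carrier]
ring teeth: 14 + 2·16 = 46
14(ω_sun−ω_arm) = −46(ω_ring−ω_arm),  ω_sun = 0, ω_ring = 1
14(0−ω_arm) = −46(1−ω_arm)  ⇒  60·ω_arm = 46  ⇒  ω_arm = 23/30
sun–planet mesh: 14·(0−23/30) = −16·(ω_p−ω_arm)  ⇒  ω_p−ω_arm = 161/240
exact speed ratio = 161/240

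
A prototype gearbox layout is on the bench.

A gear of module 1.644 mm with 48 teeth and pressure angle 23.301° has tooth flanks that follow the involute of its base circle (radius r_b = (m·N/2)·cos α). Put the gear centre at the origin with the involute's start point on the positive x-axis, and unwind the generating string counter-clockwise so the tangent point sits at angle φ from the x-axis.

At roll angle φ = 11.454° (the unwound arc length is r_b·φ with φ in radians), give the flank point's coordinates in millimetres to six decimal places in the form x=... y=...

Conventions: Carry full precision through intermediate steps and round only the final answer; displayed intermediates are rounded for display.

single-mesh involute tooth geometry (48T wheel at module 1.644)
pitch radius r_p = m·N/2 = 1.644·48/2 = 39.456000
base radius r_b = r_p·cos α = 39.456000·cos 23.301° = 36.237948
roll angle φ = 11.454° = 0.19991001 rad
x = r_b·(cos φ + φ·sin φ) = 36.954836
y = r_b·(sin φ − φ·cos φ) = 0.096119

x=36.954836 y=0.096119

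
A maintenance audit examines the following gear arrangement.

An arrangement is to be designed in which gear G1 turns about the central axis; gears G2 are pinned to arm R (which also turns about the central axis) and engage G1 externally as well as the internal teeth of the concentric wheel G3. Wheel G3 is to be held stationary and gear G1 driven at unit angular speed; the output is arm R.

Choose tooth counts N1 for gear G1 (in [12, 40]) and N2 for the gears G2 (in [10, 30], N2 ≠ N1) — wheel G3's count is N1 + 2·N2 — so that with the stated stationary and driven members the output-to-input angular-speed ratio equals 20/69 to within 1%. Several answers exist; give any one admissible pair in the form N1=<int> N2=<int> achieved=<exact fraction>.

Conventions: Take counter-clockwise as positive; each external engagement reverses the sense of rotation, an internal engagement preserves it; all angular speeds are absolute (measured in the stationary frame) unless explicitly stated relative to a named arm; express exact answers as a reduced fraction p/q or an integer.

design class (target 20/69): planetary set
Willis with ω_ring = 0: ω_arm/ω_sun = N1/(N1+N3); set equal to 20/69  ⇒  N3/N1 = 1/(20/69) − 1 = 49/20
N3 = N1 + 2·N2  ⇒  N2/N1 = (N3/N1 − 1)/2 = (49/20 − 1)/2 = 29/40
smallest multiple with N1 ≥ 12 and N2 ≥ 10: k = 1  ⇒  N1 = 1·40 = 40, N2 = 1·29 = 29 (N1 ≤ 40, N2 ≤ 30, N2 ≠ N1 ✓), N3 = 40 + 2·29 = 98
check: N1/(N1+N3) with N1 = 40, N3 = 98 gives 20/69; |achieved − target| = 0 ≤ 1/345 ✓

N1=40 N2=29 achieved=20/69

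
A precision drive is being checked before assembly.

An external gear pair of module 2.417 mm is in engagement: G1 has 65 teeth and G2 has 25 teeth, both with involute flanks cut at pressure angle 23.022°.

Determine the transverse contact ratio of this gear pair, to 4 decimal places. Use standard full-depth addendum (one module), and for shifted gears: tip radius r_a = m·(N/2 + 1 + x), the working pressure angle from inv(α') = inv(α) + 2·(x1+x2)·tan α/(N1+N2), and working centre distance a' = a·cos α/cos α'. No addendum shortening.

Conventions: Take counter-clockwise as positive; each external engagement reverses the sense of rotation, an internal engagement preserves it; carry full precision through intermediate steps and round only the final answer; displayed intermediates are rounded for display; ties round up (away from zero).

single-mesh involute tooth geometry (65T engaging 25T at module 2.417)
base radii: r_b1 = 72.296167, r_b2 = 27.806218
tip radii: r_a1 = 80.969500, r_a2 = 32.629500
no profile shift: α' = α, a' = a
action lengths: √(r_a1²−r_b1²) = 36.459898, √(r_a2²−r_b2²) = 17.073327
base pitch p_b = π·m·cos α = 6.988465
CR = (36.459898 + 17.073327 − 108.765000·sin 23.02200°)/6.988465 = 1.573581
contact ratio ≈ 1.5736

1.5736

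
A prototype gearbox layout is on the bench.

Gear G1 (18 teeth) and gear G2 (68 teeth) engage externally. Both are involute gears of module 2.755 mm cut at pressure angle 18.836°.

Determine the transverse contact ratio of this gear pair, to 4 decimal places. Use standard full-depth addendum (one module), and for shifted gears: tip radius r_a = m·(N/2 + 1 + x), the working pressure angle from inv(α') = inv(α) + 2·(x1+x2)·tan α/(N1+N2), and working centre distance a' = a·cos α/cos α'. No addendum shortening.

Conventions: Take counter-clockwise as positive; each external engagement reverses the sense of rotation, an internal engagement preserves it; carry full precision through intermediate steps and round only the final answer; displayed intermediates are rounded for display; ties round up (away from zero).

single-mesh involute tooth geometry (18T engaging 68T at module 2.755)
base radii: r_b1 = 23.467143, r_b2 = 88.653652
tip radii: r_a1 = 27.550000, r_a2 = 96.425000
no profile shift: α' = α, a' = a
action lengths: √(r_a1²−r_b1²) = 14.432453, √(r_a2²−r_b2²) = 37.925066
base pitch p_b = π·m·cos α = 8.191578
CR = (14.432453 + 37.925066 − 118.465000·sin 18.83600°)/8.191578 = 1.722483
contact ratio ≈ 1.7225

1.7225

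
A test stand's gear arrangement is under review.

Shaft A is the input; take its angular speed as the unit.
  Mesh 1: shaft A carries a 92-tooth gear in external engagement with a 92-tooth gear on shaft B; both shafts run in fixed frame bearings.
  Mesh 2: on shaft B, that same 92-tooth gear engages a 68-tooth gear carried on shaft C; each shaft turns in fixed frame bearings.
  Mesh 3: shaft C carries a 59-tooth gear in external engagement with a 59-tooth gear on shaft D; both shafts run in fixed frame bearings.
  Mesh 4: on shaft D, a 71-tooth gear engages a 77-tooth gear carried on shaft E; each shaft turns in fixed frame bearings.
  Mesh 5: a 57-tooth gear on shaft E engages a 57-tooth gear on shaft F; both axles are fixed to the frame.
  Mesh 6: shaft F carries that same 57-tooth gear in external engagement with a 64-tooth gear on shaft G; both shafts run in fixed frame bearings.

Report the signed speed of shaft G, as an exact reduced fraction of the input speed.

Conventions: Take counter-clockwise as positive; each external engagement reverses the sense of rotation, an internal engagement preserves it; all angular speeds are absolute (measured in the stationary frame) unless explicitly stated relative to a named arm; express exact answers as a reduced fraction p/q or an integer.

93081/83776

6-mesh fixed-axis compound train (all bearings frame-fixed)
mesh 1 [92T→92T]: |ω|/ω_in = 1×92/92 = 1, sense flips to −
mesh 2 [92T→68T]: |ω|/ω_in = 1×92/68 = 23/17, sense flips to +
mesh 3 [59T→59T]: |ω|/ω_in = (23/17)×59/59 = 23/17, sense flips to −
mesh 4 [71T→77T]: |ω|/ω_in = (23/17)×71/77 = 1633/1309, sense flips to +
mesh 5 [57T→57T]: |ω|/ω_in = (1633/1309)×57/57 = 1633/1309, sense flips to −
mesh 6 [57T→64T]: |ω|/ω_in = (1633/1309)×57/64 = 93081/83776, sense flips to +
signed output speed (× input speed) = 93081/83776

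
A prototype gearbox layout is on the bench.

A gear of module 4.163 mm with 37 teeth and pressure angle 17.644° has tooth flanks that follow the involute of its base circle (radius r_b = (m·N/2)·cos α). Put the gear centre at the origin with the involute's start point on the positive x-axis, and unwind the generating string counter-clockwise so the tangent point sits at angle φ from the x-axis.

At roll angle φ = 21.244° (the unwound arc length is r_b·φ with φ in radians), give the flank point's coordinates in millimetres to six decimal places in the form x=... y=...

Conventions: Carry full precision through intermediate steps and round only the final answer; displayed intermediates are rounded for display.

x=78.265346 y=1.229956

single-mesh involute tooth geometry (37T wheel at module 4.163)
pitch radius r_p = m·N/2 = 4.163·37/2 = 77.015500
base radius r_b = r_p·cos α = 77.015500·cos 17.644° = 73.392551
roll angle φ = 21.244° = 0.37077775 rad
x = r_b·(cos φ + φ·sin φ) = 78.265346
y = r_b·(sin φ − φ·cos φ) = 1.229956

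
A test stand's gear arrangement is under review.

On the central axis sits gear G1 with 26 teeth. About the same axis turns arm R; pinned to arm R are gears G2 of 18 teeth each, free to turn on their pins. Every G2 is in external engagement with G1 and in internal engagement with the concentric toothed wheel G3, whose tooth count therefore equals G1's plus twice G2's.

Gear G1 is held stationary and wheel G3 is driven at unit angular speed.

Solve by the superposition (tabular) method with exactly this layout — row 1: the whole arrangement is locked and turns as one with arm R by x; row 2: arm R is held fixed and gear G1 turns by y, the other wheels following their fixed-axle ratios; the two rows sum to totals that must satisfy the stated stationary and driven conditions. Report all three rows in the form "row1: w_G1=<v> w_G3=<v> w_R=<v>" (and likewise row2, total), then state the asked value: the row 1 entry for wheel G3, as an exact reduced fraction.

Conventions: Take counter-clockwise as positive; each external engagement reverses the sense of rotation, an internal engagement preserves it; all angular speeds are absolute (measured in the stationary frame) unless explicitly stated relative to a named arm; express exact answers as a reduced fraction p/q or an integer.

row1: w_G1=31/44 w_G3=31/44 w_R=31/44
row2: w_G1=-31/44 w_G3=13/44 w_R=0
total: w_G1=0 w_G3=1 w_R=31/44
asked value: 31/44

recognized (axles ride arm R): planetary set, 26/18/62 teeth
row 1 (train locked, turned with arm): all members turn x
row 2 — arm fixed, fixed-axis ratios: sun y, ring −(26/62)·y, arm 0
boundary: total ω_sun = x + y = 0 and total ω_ring = x − (26/62)·y = 1  ⇒  y = -31/44, x = 31/44
row 2 ring = −(26/62)·(-31/44) = 13/44
totals (row 1 + row 2): sun 31/44 + (-31/44) = 0, ring 31/44 + 13/44 = 1, arm 31/44 + 0 = 31/44
asked cell (row1, ring) = 31/44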